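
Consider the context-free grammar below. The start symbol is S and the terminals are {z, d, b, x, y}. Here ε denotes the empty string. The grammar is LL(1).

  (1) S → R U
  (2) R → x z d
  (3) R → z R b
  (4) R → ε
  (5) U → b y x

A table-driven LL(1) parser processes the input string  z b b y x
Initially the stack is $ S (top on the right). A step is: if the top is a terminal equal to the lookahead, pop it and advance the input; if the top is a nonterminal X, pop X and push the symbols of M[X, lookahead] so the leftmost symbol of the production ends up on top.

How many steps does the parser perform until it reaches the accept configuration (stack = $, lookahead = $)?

step 1: stack=$ S  input=z b b y x $  — expand S → R U
step 2: stack=$ U R  input=z b b y x $  — expand R → z R b
step 3: stack=$ U b R z  input=z b b y x $  — match z
step 4: stack=$ U b R  input=b b y x $  — expand R → ε
step 5: stack=$ U b  input=b b y x $  — match b
step 6: stack=$ U  input=b y x $  — expand U → b y x
step 7: stack=$ x y b  input=b y x $  — match b
step 8: stack=$ x y  input=y x $  — match y
step 9: stack=$ x  input=x $  — match x
Accept reached after 9 steps.

9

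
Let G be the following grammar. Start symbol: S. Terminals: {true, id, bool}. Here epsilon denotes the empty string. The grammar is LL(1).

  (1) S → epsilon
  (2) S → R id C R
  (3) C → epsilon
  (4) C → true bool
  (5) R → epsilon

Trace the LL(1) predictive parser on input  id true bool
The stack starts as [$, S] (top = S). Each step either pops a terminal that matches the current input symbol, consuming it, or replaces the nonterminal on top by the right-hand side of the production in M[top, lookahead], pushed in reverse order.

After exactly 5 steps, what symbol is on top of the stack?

bool

step 1: stack=$ S  input=id true bool $  — expand S → R id C R
step 2: stack=$ R C id R  input=id true bool $  — expand R → epsilon
step 3: stack=$ R C id  input=id true bool $  — match id
step 4: stack=$ R C  input=true bool $  — expand C → true bool
step 5: stack=$ R bool true  input=true bool $  — match true
Stack after step 5: $ R bool (top = bool).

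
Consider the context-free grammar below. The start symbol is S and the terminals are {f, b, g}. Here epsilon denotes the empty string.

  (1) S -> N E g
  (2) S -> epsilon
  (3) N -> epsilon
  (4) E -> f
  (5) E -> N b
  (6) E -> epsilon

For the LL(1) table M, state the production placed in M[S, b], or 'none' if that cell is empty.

S -> N E g

FIRST(N) = {epsilon}
FIRST(E) = {epsilon, b, f}  (via N b)
FIRST(S) = {epsilon, b, f, g}  (via N E g)
FOLLOW(S) includes $ since S is the start symbol.
FOLLOW(S): S appears on no right-hand side. Thus FOLLOW(S) = {$}.
For S -> N E g: FIRST(N E g) = {b, f, g}, so it goes in M[S, t] for t ∈ {b, f, g}.
For S -> epsilon: FIRST(epsilon) = {epsilon}, so it goes in M[S, t] for t ∈ {}; since epsilon ∈ FIRST, also for every t ∈ FOLLOW(S) = {$}.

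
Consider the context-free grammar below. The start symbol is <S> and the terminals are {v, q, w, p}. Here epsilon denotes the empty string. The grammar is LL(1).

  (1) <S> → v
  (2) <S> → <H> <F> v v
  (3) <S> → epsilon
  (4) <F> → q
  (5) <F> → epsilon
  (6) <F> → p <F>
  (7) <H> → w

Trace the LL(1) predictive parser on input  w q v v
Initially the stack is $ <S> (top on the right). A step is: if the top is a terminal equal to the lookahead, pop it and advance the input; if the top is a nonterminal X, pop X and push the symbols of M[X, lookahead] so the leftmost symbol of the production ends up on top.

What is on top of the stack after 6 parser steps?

     Stack          Input      Action
  1  $ <S>          w q v v $  expand <S> → <H> <F> v v
  2  $ v v <F> <H>  w q v v $  expand <H> → w
  3  $ v v <F> w    w q v v $  match w
  4  $ v v <F>      q v v $    expand <F> → q
  5  $ v v q        q v v $    match q
  6  $ v v          v v $      match v
Stack after step 6: $ v (top = v).

v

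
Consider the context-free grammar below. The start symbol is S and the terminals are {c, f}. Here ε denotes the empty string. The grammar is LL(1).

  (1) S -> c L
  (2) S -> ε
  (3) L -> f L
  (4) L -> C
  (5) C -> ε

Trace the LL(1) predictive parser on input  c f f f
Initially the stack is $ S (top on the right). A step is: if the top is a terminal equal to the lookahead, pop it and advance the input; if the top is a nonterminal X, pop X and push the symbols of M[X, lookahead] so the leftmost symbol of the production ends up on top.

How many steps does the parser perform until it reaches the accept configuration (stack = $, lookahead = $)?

      Stack  Input      Action
   1  $ S    c f f f $  expand S -> c L
   2  $ L c  c f f f $  match c
   3  $ L    f f f $    expand L -> f L
   4  $ L f  f f f $    match f
   5  $ L    f f $      expand L -> f L
   6  $ L f  f f $      match f
   7  $ L    f $        expand L -> f L
   8  $ L f  f $        match f
   9  $ L    $          expand L -> C
  10  $ C    $          expand C -> ε
Accept reached after 10 steps.

10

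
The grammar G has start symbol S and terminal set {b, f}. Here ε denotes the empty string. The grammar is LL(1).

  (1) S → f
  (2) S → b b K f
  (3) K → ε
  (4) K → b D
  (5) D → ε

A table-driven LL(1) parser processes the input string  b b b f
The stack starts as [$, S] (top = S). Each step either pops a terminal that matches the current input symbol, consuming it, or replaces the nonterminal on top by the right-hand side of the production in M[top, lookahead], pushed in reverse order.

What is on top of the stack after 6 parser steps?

f

step 1: stack=$ S  input=b b b f $  — expand S → b b K f
step 2: stack=$ f K b b  input=b b b f $  — match b
step 3: stack=$ f K b  input=b b f $  — match b
step 4: stack=$ f K  input=b f $  — expand K → b D
step 5: stack=$ f D b  input=b f $  — match b
step 6: stack=$ f D  input=f $  — expand D → ε
Stack after step 6: $ f (top = f).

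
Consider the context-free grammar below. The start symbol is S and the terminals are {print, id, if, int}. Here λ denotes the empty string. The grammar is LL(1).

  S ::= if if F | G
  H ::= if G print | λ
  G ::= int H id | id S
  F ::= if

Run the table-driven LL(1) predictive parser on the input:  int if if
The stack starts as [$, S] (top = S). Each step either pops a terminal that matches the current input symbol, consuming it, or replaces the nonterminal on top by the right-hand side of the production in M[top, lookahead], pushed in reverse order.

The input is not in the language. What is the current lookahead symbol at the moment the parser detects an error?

     Stack            Input        Action
  1  $ S              int if if $  expand S ::= G
  2  $ G              int if if $  expand G ::= int H id
  3  $ id H int       int if if $  match int
  4  $ id H           if if $      expand H ::= if G print
  5  $ id print G if  if if $      match if
  6  $ id print G     if $         error: M[G, if] is empty

if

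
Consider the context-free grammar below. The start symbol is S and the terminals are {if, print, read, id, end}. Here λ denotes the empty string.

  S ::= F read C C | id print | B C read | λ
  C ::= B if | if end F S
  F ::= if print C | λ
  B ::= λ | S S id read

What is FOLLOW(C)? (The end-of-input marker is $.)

{$, id, if, read}

FIRST(F): from F::=if print C we get {if}; from F::=λ we get {λ}. So FIRST(F) = {λ, if}.
FIRST(S): from S::=F read C C we get {if, read}; from S::=id print we get {id}; from S::=B C read we get {id, if, read}; from S::=λ we get {λ}. So FIRST(S) = {λ, id, if, read}.
FIRST(B): from B::=λ we get {λ}; from B::=S S id read we get {id, if, read}. So FIRST(B) = {λ, id, if, read}.
FIRST(C): from C::=B if we get {id, if, read}; from C::=if end F S we get {if}. So FIRST(C) = {id, if, read}.
FOLLOW(S) includes $ since S is the start symbol.
FOLLOW(B): in S::=B C read, B is followed by C read with FIRST {id, if, read}; in C::=B if, B is followed by if with FIRST {if}. Thus FOLLOW(B) = {id, if, read}.
FOLLOW(S): in C::=if end F S, the suffix after S is empty, so FOLLOW(S) ⊇ FOLLOW(C) = {$, id, if, read}; in B::=S S id read (occurrence 1), S is followed by S id read with FIRST {id, if, read}; in B::=S S id read (occurrence 2), S is followed by id read with FIRST {id}. Thus FOLLOW(S) = {$, id, if, read}.
FOLLOW(C): in S::=F read C C (occurrence 1), C is followed by C with FIRST {id, if, read}; in S::=F read C C (occurrence 2), the suffix after C is empty, so FOLLOW(C) ⊇ FOLLOW(S) = {$, id, if, read}; in S::=B C read, C is followed by read with FIRST {read}; in F::=if print C, the suffix after C is empty, so FOLLOW(C) ⊇ FOLLOW(F) = {$, id, if, read}. Thus FOLLOW(C) = {$, id, if, read}.
FOLLOW(F): in S::=F read C C, F is followed by read C C with FIRST {read}; in C::=if end F S, F is followed by S with FIRST {λ, id, if, read}; in C::=if end F S, the suffix after F is nullable, so FOLLOW(F) ⊇ FOLLOW(C) = {$, id, if, read}. Thus FOLLOW(F) = {$, id, if, read}.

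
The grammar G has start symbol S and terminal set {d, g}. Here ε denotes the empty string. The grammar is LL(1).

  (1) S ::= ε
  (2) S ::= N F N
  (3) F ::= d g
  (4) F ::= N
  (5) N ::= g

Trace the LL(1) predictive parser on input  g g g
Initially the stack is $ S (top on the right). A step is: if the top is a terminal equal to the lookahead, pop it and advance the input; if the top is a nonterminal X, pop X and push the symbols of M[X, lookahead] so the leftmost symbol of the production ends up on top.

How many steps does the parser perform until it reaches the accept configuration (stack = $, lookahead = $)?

8

     Stack    Input    Action
  1  $ S      g g g $  expand S ::= N F N
  2  $ N F N  g g g $  expand N ::= g
  3  $ N F g  g g g $  match g
  4  $ N F    g g $    expand F ::= N
  5  $ N N    g g $    expand N ::= g
  6  $ N g    g g $    match g
  7  $ N      g $      expand N ::= g
  8  $ g      g $      match g
Accept reached after 8 steps.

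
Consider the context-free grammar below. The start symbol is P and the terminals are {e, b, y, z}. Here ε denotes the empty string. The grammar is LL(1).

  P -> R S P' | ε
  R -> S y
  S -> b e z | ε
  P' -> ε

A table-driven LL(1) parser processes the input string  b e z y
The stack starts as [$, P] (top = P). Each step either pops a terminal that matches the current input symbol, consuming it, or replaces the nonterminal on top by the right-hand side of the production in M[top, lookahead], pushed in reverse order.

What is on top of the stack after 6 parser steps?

y

     Stack           Input      Action
  1  $ P             b e z y $  expand P -> R S P'
  2  $ P' S R        b e z y $  expand R -> S y
  3  $ P' S y S      b e z y $  expand S -> b e z
  4  $ P' S y z e b  b e z y $  match b
  5  $ P' S y z e    e z y $    match e
  6  $ P' S y z      z y $      match z
Stack after step 6: $ P' S y (top = y).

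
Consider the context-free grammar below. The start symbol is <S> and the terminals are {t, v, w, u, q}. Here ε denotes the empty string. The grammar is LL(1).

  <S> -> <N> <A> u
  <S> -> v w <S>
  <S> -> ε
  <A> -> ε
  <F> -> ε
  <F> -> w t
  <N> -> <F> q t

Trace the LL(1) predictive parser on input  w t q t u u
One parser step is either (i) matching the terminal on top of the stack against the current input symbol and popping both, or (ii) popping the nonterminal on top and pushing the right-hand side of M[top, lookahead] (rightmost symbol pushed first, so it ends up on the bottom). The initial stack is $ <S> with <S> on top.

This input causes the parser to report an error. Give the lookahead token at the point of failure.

      Stack            Input          Action
   1  $ <S>            w t q t u u $  expand <S> -> <N> <A> u
   2  $ u <A> <N>      w t q t u u $  expand <N> -> <F> q t
   3  $ u <A> t q <F>  w t q t u u $  expand <F> -> w t
   4  $ u <A> t q t w  w t q t u u $  match w
   5  $ u <A> t q t    t q t u u $    match t
   6  $ u <A> t q      q t u u $      match q
   7  $ u <A> t        t u u $        match t
   8  $ u <A>          u u $          expand <A> -> ε
   9  $ u              u u $          match u
  10  $                u $            error: stack empty but input remains

u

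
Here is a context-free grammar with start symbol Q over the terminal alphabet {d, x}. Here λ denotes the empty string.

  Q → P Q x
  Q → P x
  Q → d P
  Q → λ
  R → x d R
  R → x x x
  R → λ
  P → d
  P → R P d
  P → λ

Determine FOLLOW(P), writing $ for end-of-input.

FIRST(R): from R→x d R we get {x}; from R→x x x we get {x}; from R→λ we get {λ}. So FIRST(R) = {λ, x}.
FIRST(P): from P→d we get {d}; from P→R P d we get {d, x}; from P→λ we get {λ}. So FIRST(P) = {λ, d, x}.
FIRST(Q): from Q→P Q x we get {d, x}; from Q→P x we get {d, x}; from Q→d P we get {d}; from Q→λ we get {λ}. So FIRST(Q) = {λ, d, x}.
FOLLOW(Q) includes $ since Q is the start symbol.
FOLLOW(Q): in Q→P Q x, Q is followed by x with FIRST {x}. Thus FOLLOW(Q) = {$, x}.
FOLLOW(R): in R→x d R, the suffix after R is empty (adds nothing new); in P→R P d, R is followed by P d with FIRST {d, x}. Thus FOLLOW(R) = {d, x}.
FOLLOW(P): in Q→P Q x, P is followed by Q x with FIRST {d, x}; in Q→P x, P is followed by x with FIRST {x}; in Q→d P, the suffix after P is empty, so FOLLOW(P) ⊇ FOLLOW(Q) = {$, x}; in P→R P d, P is followed by d with FIRST {d}. Thus FOLLOW(P) = {$, d, x}.

{$, d, x}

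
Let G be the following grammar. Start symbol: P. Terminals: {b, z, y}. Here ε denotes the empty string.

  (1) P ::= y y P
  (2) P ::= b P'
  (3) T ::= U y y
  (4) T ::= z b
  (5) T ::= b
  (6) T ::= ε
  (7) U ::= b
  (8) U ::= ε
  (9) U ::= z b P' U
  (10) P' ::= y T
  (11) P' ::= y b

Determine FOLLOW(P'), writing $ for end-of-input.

{$, b, y, z}

FIRST(P) = {b, y}
FIRST(U) = {ε, b, z}
FIRST(P') = {y}
FIRST(T) = {ε, b, y, z}  (via U y y)
FOLLOW(P) includes $ since P is the start symbol.
FOLLOW(P): in P::=y y P, the suffix after P is empty (adds nothing new). Thus FOLLOW(P) = {$}.
FOLLOW(U): in T::=U y y, U is followed by y y with FIRST {y}; in U::=z b P' U, the suffix after U is empty (adds nothing new). Thus FOLLOW(U) = {y}.
FOLLOW(P'): in P::=b P', the suffix after P' is empty, so FOLLOW(P') ⊇ FOLLOW(P) = {$}; in U::=z b P' U, P' is followed by U with FIRST {ε, b, z}; in U::=z b P' U, the suffix after P' is nullable, so FOLLOW(P') ⊇ FOLLOW(U) = {y}. Thus FOLLOW(P') = {$, b, y, z}.
FOLLOW(T): in P'::=y T, the suffix after T is empty, so FOLLOW(T) ⊇ FOLLOW(P') = {$, b, y, z}. Thus FOLLOW(T) = {$, b, y, z}.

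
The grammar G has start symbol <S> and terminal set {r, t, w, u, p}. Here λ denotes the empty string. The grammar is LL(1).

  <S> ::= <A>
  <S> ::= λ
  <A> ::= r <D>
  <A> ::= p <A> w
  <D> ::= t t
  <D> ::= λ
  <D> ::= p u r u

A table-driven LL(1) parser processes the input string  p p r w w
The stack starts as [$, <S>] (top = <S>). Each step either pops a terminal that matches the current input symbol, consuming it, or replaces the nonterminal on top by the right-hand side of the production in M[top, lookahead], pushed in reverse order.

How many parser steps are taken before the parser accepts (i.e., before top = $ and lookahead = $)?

      Stack        Input        Action
   1  $ <S>        p p r w w $  expand <S> ::= <A>
   2  $ <A>        p p r w w $  expand <A> ::= p <A> w
   3  $ w <A> p    p p r w w $  match p
   4  $ w <A>      p r w w $    expand <A> ::= p <A> w
   5  $ w w <A> p  p r w w $    match p
   6  $ w w <A>    r w w $      expand <A> ::= r <D>
   7  $ w w <D> r  r w w $      match r
   8  $ w w <D>    w w $        expand <D> ::= λ
   9  $ w w        w w $        match w
  10  $ w          w $          match w
Accept reached after 10 steps.

10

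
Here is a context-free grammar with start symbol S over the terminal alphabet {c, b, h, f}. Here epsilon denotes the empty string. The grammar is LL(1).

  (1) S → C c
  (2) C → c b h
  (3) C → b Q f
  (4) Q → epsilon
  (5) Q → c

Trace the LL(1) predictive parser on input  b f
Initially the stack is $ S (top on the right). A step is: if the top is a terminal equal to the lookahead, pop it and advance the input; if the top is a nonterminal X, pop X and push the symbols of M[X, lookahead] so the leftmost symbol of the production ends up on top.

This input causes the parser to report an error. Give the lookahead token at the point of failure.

$

     Stack      Input  Action
  1  $ S        b f $  expand S → C c
  2  $ c C      b f $  expand C → b Q f
  3  $ c f Q b  b f $  match b
  4  $ c f Q    f $    expand Q → epsilon
  5  $ c f      f $    match f
  6  $ c        $      error: top is terminal c but lookahead is $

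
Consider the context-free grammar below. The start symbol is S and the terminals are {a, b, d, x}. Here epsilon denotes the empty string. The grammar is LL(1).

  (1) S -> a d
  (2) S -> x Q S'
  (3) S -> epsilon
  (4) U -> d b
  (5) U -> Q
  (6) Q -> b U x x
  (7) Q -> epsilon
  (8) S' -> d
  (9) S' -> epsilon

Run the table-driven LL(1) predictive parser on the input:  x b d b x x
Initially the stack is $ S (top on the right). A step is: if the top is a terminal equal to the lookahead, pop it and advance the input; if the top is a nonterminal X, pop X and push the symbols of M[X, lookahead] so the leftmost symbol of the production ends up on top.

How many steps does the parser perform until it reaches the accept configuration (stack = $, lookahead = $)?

      Stack         Input          Action
   1  $ S           x b d b x x $  expand S -> x Q S'
   2  $ S' Q x      x b d b x x $  match x
   3  $ S' Q        b d b x x $    expand Q -> b U x x
   4  $ S' x x U b  b d b x x $    match b
   5  $ S' x x U    d b x x $      expand U -> d b
   6  $ S' x x b d  d b x x $      match d
   7  $ S' x x b    b x x $        match b
   8  $ S' x x      x x $          match x
   9  $ S' x        x $            match x
  10  $ S'          $              expand S' -> epsilon
Accept reached after 10 steps.

10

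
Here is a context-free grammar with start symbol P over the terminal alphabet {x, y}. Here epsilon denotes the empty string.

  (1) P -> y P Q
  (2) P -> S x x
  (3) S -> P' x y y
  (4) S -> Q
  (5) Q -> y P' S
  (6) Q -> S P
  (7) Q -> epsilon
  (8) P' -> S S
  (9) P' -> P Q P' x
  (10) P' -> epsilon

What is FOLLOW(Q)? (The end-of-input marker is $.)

{$, x, y}

FIRST(P) = {x, y}  (via S x x)
FIRST(S) = {epsilon, x, y}  (via P' x y y, Q)
FIRST(Q) = {epsilon, x, y}  (via S P)
FIRST(P') = {epsilon, x, y}  (via S S, P Q P' x)
FOLLOW(P) includes $ since P is the start symbol.
FOLLOW(P): in P->y P Q, P is followed by Q with FIRST {epsilon, x, y}; in P->y P Q, the suffix after P is nullable (adds nothing new); in Q->S P, the suffix after P is empty, so FOLLOW(P) ⊇ FOLLOW(Q) = {$, x, y}; in P'->P Q P' x, P is followed by Q P' x with FIRST {x, y}. Thus FOLLOW(P) = {$, x, y}.
FOLLOW(S): in P->S x x, S is followed by x x with FIRST {x}; in Q->y P' S, the suffix after S is empty, so FOLLOW(S) ⊇ FOLLOW(Q) = {$, x, y}; in Q->S P, S is followed by P with FIRST {x, y}; in P'->S S (occurrence 1), S is followed by S with FIRST {epsilon, x, y}; in P'->S S (occurrence 1), the suffix after S is nullable, so FOLLOW(S) ⊇ FOLLOW(P') = {$, x, y}; in P'->S S (occurrence 2), the suffix after S is empty, so FOLLOW(S) ⊇ FOLLOW(P') = {$, x, y}. Thus FOLLOW(S) = {$, x, y}.
FOLLOW(Q): in P->y P Q, the suffix after Q is empty, so FOLLOW(Q) ⊇ FOLLOW(P) = {$, x, y}; in S->Q, the suffix after Q is empty, so FOLLOW(Q) ⊇ FOLLOW(S) = {$, x, y}; in P'->P Q P' x, Q is followed by P' x with FIRST {x, y}. Thus FOLLOW(Q) = {$, x, y}.
FOLLOW(P'): in S->P' x y y, P' is followed by x y y with FIRST {x}; in Q->y P' S, P' is followed by S with FIRST {epsilon, x, y}; in Q->y P' S, the suffix after P' is nullable, so FOLLOW(P') ⊇ FOLLOW(Q) = {$, x, y}; in P'->P Q P' x, P' is followed by x with FIRST {x}. Thus FOLLOW(P') = {$, x, y}.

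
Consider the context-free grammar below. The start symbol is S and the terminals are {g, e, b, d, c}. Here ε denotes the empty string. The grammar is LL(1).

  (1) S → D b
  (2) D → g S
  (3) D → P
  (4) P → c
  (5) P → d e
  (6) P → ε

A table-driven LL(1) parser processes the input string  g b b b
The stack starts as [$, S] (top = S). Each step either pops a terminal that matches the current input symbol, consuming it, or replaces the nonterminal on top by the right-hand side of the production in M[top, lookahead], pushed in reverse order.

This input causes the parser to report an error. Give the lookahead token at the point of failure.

     Stack    Input      Action
  1  $ S      g b b b $  expand S → D b
  2  $ b D    g b b b $  expand D → g S
  3  $ b S g  g b b b $  match g
  4  $ b S    b b b $    expand S → D b
  5  $ b b D  b b b $    expand D → P
  6  $ b b P  b b b $    expand P → ε
  7  $ b b    b b b $    match b
  8  $ b      b b $      match b
  9  $        b $        error: stack empty but input remains

b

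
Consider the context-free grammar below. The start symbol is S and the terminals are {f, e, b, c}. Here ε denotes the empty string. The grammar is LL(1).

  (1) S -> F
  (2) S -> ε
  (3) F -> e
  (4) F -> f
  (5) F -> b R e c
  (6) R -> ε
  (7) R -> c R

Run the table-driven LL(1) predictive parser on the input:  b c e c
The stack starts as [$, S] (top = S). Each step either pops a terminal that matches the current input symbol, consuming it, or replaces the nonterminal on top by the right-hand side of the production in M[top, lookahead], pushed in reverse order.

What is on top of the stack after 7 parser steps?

c

     Stack      Input      Action
  1  $ S        b c e c $  expand S -> F
  2  $ F        b c e c $  expand F -> b R e c
  3  $ c e R b  b c e c $  match b
  4  $ c e R    c e c $    expand R -> c R
  5  $ c e R c  c e c $    match c
  6  $ c e R    e c $      expand R -> ε
  7  $ c e      e c $      match e
Stack after step 7: $ c (top = c).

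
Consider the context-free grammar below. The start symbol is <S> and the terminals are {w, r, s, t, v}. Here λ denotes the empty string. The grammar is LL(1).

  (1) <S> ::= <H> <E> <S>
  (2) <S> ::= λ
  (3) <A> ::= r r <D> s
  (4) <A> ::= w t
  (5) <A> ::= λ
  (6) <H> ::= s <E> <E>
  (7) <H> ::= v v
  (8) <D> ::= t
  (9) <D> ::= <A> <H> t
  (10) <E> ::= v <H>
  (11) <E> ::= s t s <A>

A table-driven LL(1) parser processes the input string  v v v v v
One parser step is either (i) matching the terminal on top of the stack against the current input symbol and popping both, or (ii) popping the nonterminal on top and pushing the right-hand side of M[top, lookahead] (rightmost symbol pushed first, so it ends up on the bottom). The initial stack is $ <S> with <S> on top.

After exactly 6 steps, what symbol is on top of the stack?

<H>

step 1: stack=$ <S>  input=v v v v v $  — expand <S> ::= <H> <E> <S>
step 2: stack=$ <S> <E> <H>  input=v v v v v $  — expand <H> ::= v v
step 3: stack=$ <S> <E> v v  input=v v v v v $  — match v
step 4: stack=$ <S> <E> v  input=v v v v $  — match v
step 5: stack=$ <S> <E>  input=v v v $  — expand <E> ::= v <H>
step 6: stack=$ <S> <H> v  input=v v v $  — match v
Stack after step 6: $ <S> <H> (top = <H>).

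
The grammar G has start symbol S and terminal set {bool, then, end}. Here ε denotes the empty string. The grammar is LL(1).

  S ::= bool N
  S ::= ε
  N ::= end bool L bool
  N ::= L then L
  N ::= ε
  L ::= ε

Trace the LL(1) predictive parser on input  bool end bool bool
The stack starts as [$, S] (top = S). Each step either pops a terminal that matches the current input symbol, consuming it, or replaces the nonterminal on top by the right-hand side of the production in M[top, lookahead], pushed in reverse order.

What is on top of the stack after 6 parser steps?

     Stack              Input                 Action
  1  $ S                bool end bool bool $  expand S ::= bool N
  2  $ N bool           bool end bool bool $  match bool
  3  $ N                end bool bool $       expand N ::= end bool L bool
  4  $ bool L bool end  end bool bool $       match end
  5  $ bool L bool      bool bool $           match bool
  6  $ bool L           bool $                expand L ::= ε
Stack after step 6: $ bool (top = bool).

bool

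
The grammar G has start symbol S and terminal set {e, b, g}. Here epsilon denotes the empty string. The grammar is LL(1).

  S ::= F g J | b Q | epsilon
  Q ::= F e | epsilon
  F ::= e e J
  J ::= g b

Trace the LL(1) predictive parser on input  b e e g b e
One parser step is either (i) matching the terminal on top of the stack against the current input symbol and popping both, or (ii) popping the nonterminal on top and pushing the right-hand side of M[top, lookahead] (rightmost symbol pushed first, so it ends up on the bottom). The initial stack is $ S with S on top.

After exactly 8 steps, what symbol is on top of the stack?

step 1: stack=$ S  input=b e e g b e $  — expand S ::= b Q
step 2: stack=$ Q b  input=b e e g b e $  — match b
step 3: stack=$ Q  input=e e g b e $  — expand Q ::= F e
step 4: stack=$ e F  input=e e g b e $  — expand F ::= e e J
step 5: stack=$ e J e e  input=e e g b e $  — match e
step 6: stack=$ e J e  input=e g b e $  — match e
step 7: stack=$ e J  input=g b e $  — expand J ::= g b
step 8: stack=$ e b g  input=g b e $  — match g
Stack after step 8: $ e b (top = b).

b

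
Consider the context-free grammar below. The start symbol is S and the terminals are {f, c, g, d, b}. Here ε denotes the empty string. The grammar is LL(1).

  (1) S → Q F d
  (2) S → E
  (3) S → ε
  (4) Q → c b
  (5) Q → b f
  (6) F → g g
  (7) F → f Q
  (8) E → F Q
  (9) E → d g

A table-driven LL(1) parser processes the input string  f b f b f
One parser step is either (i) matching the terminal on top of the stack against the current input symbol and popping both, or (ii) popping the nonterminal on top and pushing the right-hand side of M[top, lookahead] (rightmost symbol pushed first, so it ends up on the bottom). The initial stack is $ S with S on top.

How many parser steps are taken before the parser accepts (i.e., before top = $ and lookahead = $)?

10

      Stack    Input        Action
   1  $ S      f b f b f $  expand S → E
   2  $ E      f b f b f $  expand E → F Q
   3  $ Q F    f b f b f $  expand F → f Q
   4  $ Q Q f  f b f b f $  match f
   5  $ Q Q    b f b f $    expand Q → b f
   6  $ Q f b  b f b f $    match b
   7  $ Q f    f b f $      match f
   8  $ Q      b f $        expand Q → b f
   9  $ f b    b f $        match b
  10  $ f      f $          match f
Accept reached after 10 steps.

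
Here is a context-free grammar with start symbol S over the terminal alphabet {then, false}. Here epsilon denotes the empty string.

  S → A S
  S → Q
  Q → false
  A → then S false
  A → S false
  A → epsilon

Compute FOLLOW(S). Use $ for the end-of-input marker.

{$, false}

FIRST(Q): from Q→false we get {false}. So FIRST(Q) = {false}.
FIRST(S): from S→A S we get {false, then}; from S→Q we get {false}. So FIRST(S) = {false, then}.
FIRST(A): from A→then S false we get {then}; from A→S false we get {false, then}; from A→epsilon we get {epsilon}. So FIRST(A) = {epsilon, false, then}.
FOLLOW(S) includes $ since S is the start symbol.
FOLLOW(S): in S→A S, the suffix after S is empty (adds nothing new); in A→then S false, S is followed by false with FIRST {false}; in A→S false, S is followed by false with FIRST {false}. Thus FOLLOW(S) = {$, false}.
FOLLOW(Q): in S→Q, the suffix after Q is empty, so FOLLOW(Q) ⊇ FOLLOW(S) = {$, false}. Thus FOLLOW(Q) = {$, false}.
FOLLOW(A): in S→A S, A is followed by S with FIRST {false, then}. Thus FOLLOW(A) = {false, then}.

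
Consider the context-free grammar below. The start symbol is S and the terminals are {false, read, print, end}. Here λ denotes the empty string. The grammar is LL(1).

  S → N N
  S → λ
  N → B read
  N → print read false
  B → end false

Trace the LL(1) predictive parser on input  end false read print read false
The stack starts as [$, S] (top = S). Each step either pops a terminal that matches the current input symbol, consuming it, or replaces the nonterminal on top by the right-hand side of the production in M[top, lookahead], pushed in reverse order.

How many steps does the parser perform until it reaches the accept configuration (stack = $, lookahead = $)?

10

      Stack               Input                              Action
   1  $ S                 end false read print read false $  expand S → N N
   2  $ N N               end false read print read false $  expand N → B read
   3  $ N read B          end false read print read false $  expand B → end false
   4  $ N read false end  end false read print read false $  match end
   5  $ N read false      false read print read false $      match false
   6  $ N read            read print read false $            match read
   7  $ N                 print read false $                 expand N → print read false
   8  $ false read print  print read false $                 match print
   9  $ false read        read false $                       match read
  10  $ false             false $                            match false
Accept reached after 10 steps.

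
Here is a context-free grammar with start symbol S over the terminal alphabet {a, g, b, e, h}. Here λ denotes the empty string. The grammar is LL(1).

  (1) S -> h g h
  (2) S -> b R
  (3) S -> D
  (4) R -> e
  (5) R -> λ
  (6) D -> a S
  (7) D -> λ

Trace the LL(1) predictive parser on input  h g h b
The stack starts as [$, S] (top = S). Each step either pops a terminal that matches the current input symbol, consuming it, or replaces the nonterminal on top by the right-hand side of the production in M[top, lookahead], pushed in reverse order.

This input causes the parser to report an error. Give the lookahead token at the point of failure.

     Stack    Input      Action
  1  $ S      h g h b $  expand S -> h g h
  2  $ h g h  h g h b $  match h
  3  $ h g    g h b $    match g
  4  $ h      h b $      match h
  5  $        b $        error: stack empty but input remains

b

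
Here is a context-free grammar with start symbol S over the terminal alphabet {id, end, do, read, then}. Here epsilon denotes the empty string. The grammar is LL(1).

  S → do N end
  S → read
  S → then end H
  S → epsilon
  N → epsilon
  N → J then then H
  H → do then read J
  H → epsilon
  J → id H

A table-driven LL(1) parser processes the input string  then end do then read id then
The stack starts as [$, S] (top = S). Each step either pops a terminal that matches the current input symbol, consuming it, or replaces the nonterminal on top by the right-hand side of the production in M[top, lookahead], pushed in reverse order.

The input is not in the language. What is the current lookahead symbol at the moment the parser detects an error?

      Stack             Input                            Action
   1  $ S               then end do then read id then $  expand S → then end H
   2  $ H end then      then end do then read id then $  match then
   3  $ H end           end do then read id then $       match end
   4  $ H               do then read id then $           expand H → do then read J
   5  $ J read then do  do then read id then $           match do
   6  $ J read then     then read id then $              match then
   7  $ J read          read id then $                   match read
   8  $ J               id then $                        expand J → id H
   9  $ H id            id then $                        match id
  10  $ H               then $                           expand H → epsilon
  11  $                 then $                           error: stack empty but input remains

then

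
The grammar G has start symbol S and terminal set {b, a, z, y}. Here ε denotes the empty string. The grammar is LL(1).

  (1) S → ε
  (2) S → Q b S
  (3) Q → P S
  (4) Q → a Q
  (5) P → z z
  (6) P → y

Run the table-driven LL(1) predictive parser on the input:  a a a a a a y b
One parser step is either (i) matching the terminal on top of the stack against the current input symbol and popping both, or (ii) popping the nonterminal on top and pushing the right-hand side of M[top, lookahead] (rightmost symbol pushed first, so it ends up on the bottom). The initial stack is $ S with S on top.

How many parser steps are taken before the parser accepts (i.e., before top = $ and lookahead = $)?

      Stack      Input              Action
   1  $ S        a a a a a a y b $  expand S → Q b S
   2  $ S b Q    a a a a a a y b $  expand Q → a Q
   3  $ S b Q a  a a a a a a y b $  match a
   4  $ S b Q    a a a a a y b $    expand Q → a Q
   5  $ S b Q a  a a a a a y b $    match a
   6  $ S b Q    a a a a y b $      expand Q → a Q
   7  $ S b Q a  a a a a y b $      match a
   8  $ S b Q    a a a y b $        expand Q → a Q
   9  $ S b Q a  a a a y b $        match a
  10  $ S b Q    a a y b $          expand Q → a Q
  11  $ S b Q a  a a y b $          match a
  12  $ S b Q    a y b $            expand Q → a Q
  13  $ S b Q a  a y b $            match a
  14  $ S b Q    y b $              expand Q → P S
  15  $ S b S P  y b $              expand P → y
  16  $ S b S y  y b $              match y
  17  $ S b S    b $                expand S → ε
  18  $ S b      b $                match b
  19  $ S        $                  expand S → ε
Accept reached after 19 steps.

19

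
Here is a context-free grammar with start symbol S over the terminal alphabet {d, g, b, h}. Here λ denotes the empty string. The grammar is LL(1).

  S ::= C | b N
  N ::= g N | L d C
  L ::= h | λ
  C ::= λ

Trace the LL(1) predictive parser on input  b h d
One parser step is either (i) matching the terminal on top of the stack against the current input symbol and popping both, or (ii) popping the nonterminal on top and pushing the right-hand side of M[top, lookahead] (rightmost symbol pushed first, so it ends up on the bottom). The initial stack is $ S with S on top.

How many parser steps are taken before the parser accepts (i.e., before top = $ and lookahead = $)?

7

step 1: stack=$ S  input=b h d $  — expand S ::= b N
step 2: stack=$ N b  input=b h d $  — match b
step 3: stack=$ N  input=h d $  — expand N ::= L d C
step 4: stack=$ C d L  input=h d $  — expand L ::= h
step 5: stack=$ C d h  input=h d $  — match h
step 6: stack=$ C d  input=d $  — match d
step 7: stack=$ C  input=$  — expand C ::= λ
Accept reached after 7 steps.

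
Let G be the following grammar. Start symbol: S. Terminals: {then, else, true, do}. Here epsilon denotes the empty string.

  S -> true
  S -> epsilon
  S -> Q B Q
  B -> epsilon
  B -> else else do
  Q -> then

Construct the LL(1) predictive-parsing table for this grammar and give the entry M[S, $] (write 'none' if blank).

FIRST(B): from B->epsilon we get {epsilon}; from B->else else do we get {else}. So FIRST(B) = {epsilon, else}.
FIRST(Q): from Q->then we get {then}. So FIRST(Q) = {then}.
FIRST(S): from S->true we get {true}; from S->epsilon we get {epsilon}; from S->Q B Q we get {then}. So FIRST(S) = {epsilon, then, true}.
FOLLOW(S) includes $ since S is the start symbol.
FOLLOW(S): S appears on no right-hand side. Thus FOLLOW(S) = {$}.
For S -> true: FIRST(true) = {true}, so it goes in M[S, t] for t ∈ {true}.
For S -> epsilon: FIRST(epsilon) = {epsilon}, so it goes in M[S, t] for t ∈ {}; since epsilon ∈ FIRST, also for every t ∈ FOLLOW(S) = {$}.
For S -> Q B Q: FIRST(Q B Q) = {then}, so it goes in M[S, t] for t ∈ {then}.

S -> epsilon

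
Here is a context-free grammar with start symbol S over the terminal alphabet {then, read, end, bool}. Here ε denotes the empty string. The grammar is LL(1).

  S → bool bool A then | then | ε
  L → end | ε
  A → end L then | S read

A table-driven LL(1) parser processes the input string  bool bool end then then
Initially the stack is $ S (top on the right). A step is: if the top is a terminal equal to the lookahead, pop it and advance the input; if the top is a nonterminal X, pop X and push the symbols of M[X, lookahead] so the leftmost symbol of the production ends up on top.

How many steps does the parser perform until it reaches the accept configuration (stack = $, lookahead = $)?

     Stack               Input                      Action
  1  $ S                 bool bool end then then $  expand S → bool bool A then
  2  $ then A bool bool  bool bool end then then $  match bool
  3  $ then A bool       bool end then then $       match bool
  4  $ then A            end then then $            expand A → end L then
  5  $ then then L end   end then then $            match end
  6  $ then then L       then then $                expand L → ε
  7  $ then then         then then $                match then
  8  $ then              then $                     match then
Accept reached after 8 steps.

8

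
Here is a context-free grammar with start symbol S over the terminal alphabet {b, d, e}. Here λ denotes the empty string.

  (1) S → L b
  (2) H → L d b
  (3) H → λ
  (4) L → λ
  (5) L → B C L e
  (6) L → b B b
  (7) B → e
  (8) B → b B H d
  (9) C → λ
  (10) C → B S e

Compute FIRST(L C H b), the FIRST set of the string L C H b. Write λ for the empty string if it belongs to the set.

FIRST(B): from B→e we get {e}; from B→b B H d we get {b}. So FIRST(B) = {b, e}.
FIRST(L): from L→λ we get {λ}; from L→B C L e we get {b, e}; from L→b B b we get {b}. So FIRST(L) = {λ, b, e}.
FIRST(C): from C→λ we get {λ}; from C→B S e we get {b, e}. So FIRST(C) = {λ, b, e}.
FIRST(S): from S→L b we get {b, e}. So FIRST(S) = {b, e}.
FIRST(H): from H→L d b we get {b, d, e}; from H→λ we get {λ}. So FIRST(H) = {λ, b, d, e}.
FIRST(L C H b): take FIRST of each symbol in turn, carrying on past any symbol whose FIRST contains λ; result {b, d, e}.

{b, d, e}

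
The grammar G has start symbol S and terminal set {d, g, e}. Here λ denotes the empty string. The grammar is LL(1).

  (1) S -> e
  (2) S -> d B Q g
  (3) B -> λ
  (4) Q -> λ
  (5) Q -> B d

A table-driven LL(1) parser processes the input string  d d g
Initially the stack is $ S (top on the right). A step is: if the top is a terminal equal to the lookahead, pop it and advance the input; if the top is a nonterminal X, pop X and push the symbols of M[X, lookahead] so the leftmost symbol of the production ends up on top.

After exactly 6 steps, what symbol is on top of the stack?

g

step 1: stack=$ S  input=d d g $  — expand S -> d B Q g
step 2: stack=$ g Q B d  input=d d g $  — match d
step 3: stack=$ g Q B  input=d g $  — expand B -> λ
step 4: stack=$ g Q  input=d g $  — expand Q -> B d
step 5: stack=$ g d B  input=d g $  — expand B -> λ
step 6: stack=$ g d  input=d g $  — match d
Stack after step 6: $ g (top = g).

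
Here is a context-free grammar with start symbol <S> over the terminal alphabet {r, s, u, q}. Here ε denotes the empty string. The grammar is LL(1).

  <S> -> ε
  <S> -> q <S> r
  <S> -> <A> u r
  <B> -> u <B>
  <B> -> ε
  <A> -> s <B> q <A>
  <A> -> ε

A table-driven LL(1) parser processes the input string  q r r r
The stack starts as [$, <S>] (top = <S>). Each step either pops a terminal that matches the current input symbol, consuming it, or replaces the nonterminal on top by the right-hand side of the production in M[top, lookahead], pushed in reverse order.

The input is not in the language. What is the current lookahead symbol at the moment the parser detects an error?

r

     Stack      Input      Action
  1  $ <S>      q r r r $  expand <S> -> q <S> r
  2  $ r <S> q  q r r r $  match q
  3  $ r <S>    r r r $    expand <S> -> ε
  4  $ r        r r r $    match r
  5  $          r r $      error: stack empty but input remains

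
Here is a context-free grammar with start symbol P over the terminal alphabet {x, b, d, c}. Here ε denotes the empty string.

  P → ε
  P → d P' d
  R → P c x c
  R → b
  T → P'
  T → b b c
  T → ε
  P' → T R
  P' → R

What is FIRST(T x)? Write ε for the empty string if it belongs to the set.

FIRST(P): from P→ε we get {ε}; from P→d P' d we get {d}. So FIRST(P) = {ε, d}.
FIRST(R): from R→P c x c we get {c, d}; from R→b we get {b}. So FIRST(R) = {b, c, d}.
FIRST(T): from T→P' we get {b, c, d}; from T→b b c we get {b}; from T→ε we get {ε}. So FIRST(T) = {ε, b, c, d}.
FIRST(P'): from P'→T R we get {b, c, d}; from P'→R we get {b, c, d}. So FIRST(P') = {b, c, d}.
FIRST(T x): take FIRST of each symbol in turn, carrying on past any symbol whose FIRST contains ε; result {b, c, d, x}.

{b, c, d, x}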